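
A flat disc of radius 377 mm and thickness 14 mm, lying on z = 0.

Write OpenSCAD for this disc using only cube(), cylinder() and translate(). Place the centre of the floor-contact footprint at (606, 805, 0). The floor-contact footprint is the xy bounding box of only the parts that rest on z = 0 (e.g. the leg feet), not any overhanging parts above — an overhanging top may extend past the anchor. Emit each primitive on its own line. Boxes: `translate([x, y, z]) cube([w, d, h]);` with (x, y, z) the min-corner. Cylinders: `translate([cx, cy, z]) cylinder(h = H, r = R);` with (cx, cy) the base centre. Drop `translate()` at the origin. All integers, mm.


translate([606, 805, 0]) cylinder(h = 14, r = 377);


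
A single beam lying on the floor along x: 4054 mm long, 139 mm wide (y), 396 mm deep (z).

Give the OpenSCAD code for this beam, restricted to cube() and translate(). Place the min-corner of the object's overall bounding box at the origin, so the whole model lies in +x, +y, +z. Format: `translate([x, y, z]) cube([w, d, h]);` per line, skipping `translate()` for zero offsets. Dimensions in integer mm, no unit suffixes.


cube([4054, 139, 396]);


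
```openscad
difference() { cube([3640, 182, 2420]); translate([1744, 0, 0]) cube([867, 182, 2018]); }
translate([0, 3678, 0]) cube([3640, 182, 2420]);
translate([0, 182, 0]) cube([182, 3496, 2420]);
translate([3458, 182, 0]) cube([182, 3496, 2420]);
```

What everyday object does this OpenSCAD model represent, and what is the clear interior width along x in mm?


A single room. The interior width is 3276 mm.

Four walls enclosing a rectangle with a door in the front wall — a room. Outside width 3640 minus two 182 mm walls gives 3276 mm.


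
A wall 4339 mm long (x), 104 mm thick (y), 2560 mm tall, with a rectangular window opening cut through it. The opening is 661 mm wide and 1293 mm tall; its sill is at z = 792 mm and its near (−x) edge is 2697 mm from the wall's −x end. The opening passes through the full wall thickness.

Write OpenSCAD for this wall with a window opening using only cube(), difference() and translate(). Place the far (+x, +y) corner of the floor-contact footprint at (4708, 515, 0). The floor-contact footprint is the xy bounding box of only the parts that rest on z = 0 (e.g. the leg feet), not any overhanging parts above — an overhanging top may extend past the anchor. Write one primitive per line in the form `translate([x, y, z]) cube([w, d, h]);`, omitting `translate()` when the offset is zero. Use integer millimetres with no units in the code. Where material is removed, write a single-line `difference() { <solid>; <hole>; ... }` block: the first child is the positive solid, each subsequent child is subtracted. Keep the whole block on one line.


difference() { translate([369, 411, 0]) cube([4339, 104, 2560]); translate([3066, 411, 792]) cube([661, 104, 1293]); }


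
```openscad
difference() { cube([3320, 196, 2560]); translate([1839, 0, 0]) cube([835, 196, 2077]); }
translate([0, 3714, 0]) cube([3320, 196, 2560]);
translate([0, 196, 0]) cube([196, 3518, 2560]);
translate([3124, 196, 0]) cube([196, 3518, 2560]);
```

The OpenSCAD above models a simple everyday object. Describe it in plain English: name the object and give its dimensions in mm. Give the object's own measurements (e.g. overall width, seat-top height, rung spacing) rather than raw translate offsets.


A single room: four walls, each 2560 mm tall and 196 mm thick, enclosing an outside footprint 3320×3910 mm (x × y), no floor or roof. The front and back walls (−y and +y sides) run the full x-width; the side walls fit between their inner faces. A door opening 835 mm wide and 2077 mm tall is cut through the front wall from the floor up, its −x edge 1839 mm from the wall's −x end.


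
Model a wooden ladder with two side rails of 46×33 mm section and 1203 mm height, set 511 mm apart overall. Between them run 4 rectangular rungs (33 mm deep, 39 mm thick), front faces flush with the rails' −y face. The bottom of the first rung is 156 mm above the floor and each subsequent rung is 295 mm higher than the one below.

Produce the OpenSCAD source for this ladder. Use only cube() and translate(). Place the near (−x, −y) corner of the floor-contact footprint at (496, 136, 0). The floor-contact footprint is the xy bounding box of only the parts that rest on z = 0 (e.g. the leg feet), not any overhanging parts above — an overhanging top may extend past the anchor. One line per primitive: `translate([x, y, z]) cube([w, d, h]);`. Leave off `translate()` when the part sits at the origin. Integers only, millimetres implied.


translate([496, 136, 0]) cube([46, 33, 1203]);
translate([961, 136, 0]) cube([46, 33, 1203]);
translate([542, 136, 156]) cube([419, 33, 39]);
translate([542, 136, 451]) cube([419, 33, 39]);
translate([542, 136, 746]) cube([419, 33, 39]);
translate([542, 136, 1041]) cube([419, 33, 39]);


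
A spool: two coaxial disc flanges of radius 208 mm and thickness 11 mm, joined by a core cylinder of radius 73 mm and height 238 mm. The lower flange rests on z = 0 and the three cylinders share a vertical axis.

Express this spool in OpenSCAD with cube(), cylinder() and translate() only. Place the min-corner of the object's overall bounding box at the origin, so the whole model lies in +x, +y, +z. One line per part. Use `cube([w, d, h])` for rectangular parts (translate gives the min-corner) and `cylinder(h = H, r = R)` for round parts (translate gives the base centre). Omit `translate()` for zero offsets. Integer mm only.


translate([208, 208, 0]) cylinder(h = 11, r = 208);
translate([208, 208, 11]) cylinder(h = 238, r = 73);
translate([208, 208, 249]) cylinder(h = 11, r = 208);


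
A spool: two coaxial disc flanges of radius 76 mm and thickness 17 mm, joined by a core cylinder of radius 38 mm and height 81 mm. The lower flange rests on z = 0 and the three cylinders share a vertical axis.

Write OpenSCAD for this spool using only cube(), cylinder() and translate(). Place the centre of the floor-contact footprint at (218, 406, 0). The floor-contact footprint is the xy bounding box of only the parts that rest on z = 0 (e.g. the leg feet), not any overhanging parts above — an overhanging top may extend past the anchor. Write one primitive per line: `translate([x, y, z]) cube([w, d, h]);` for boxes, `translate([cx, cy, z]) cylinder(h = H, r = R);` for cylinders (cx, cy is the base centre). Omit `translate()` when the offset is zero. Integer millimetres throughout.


translate([218, 406, 0]) cylinder(h = 17, r = 76);
translate([218, 406, 17]) cylinder(h = 81, r = 38);
translate([218, 406, 98]) cylinder(h = 17, r = 76);


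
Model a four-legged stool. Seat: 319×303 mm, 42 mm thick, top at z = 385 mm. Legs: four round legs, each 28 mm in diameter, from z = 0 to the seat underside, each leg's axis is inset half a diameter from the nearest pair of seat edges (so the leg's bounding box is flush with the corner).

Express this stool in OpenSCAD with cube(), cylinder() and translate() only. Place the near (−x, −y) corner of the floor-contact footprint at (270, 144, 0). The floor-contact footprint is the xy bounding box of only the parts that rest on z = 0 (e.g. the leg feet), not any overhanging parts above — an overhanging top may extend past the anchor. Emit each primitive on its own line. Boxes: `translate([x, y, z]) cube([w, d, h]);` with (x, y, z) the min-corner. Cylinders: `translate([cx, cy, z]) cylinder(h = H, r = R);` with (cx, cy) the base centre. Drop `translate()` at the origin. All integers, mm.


// leg_h = 385 - 42 = 343
translate([270, 144, 343]) cube([319, 303, 42]);
translate([284, 158, 0]) cylinder(h = 343, r = 14);
translate([575, 158, 0]) cylinder(h = 343, r = 14);
translate([284, 433, 0]) cylinder(h = 343, r = 14);
translate([575, 433, 0]) cylinder(h = 343, r = 14);


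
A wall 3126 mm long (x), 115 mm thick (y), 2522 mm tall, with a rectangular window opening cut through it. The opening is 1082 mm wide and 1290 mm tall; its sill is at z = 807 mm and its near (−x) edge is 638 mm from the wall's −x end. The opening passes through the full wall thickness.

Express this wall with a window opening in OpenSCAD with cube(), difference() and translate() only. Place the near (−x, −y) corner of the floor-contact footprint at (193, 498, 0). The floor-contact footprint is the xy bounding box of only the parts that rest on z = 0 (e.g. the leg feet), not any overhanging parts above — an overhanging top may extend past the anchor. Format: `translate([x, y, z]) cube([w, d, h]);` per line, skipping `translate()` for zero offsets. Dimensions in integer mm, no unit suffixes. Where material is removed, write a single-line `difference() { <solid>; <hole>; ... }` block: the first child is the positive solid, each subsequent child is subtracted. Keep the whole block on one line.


difference() { translate([193, 498, 0]) cube([3126, 115, 2522]); translate([831, 498, 807]) cube([1082, 115, 1290]); }


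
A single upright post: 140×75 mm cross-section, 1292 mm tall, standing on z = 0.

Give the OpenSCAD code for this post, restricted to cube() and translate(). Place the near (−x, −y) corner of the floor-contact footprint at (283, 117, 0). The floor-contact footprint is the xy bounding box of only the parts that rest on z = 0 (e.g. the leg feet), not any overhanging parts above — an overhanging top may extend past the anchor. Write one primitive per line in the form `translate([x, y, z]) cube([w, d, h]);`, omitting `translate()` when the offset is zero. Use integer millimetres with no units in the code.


translate([283, 117, 0]) cube([140, 75, 1292]);


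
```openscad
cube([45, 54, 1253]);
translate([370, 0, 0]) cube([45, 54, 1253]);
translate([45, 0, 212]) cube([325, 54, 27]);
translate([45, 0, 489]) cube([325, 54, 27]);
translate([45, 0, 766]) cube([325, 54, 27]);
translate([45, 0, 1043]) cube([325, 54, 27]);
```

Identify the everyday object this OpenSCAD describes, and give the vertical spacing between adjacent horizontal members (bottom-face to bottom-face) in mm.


A ladder. The rung spacing is 277 mm.

Two tall 45×54 posts with 4 short bars between them — a ladder. Adjacent rungs sit at z = 212 and z = 489, so the spacing is 489 − 212 = 277 mm.


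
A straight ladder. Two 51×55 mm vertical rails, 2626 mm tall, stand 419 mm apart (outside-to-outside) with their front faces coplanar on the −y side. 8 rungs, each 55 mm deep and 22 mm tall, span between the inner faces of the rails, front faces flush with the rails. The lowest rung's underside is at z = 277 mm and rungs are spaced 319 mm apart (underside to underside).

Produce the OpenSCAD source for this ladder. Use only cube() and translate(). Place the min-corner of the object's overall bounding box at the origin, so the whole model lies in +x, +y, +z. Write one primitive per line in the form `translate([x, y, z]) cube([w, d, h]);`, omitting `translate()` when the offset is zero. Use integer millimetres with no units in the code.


cube([51, 55, 2626]);
translate([368, 0, 0]) cube([51, 55, 2626]);
translate([51, 0, 277]) cube([317, 55, 22]);
translate([51, 0, 596]) cube([317, 55, 22]);
translate([51, 0, 915]) cube([317, 55, 22]);
translate([51, 0, 1234]) cube([317, 55, 22]);
translate([51, 0, 1553]) cube([317, 55, 22]);
translate([51, 0, 1872]) cube([317, 55, 22]);
translate([51, 0, 2191]) cube([317, 55, 22]);
translate([51, 0, 2510]) cube([317, 55, 22]);


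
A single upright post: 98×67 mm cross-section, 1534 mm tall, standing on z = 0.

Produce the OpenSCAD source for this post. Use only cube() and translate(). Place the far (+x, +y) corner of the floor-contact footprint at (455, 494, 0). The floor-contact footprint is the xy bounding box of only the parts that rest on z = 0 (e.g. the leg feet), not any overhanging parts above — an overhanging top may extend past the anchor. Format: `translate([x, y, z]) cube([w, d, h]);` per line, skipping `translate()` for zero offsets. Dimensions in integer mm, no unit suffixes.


translate([357, 427, 0]) cube([98, 67, 1534]);


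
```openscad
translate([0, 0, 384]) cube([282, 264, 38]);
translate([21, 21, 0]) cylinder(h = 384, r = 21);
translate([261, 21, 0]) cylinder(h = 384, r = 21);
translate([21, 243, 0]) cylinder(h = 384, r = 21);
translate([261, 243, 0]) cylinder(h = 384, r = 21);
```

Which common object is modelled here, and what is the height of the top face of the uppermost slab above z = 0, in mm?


A stool. The seat height is 422 mm.

A 282×264×38 slab at z = 384 on four corner cylinders — a stool. The seat top is 384 + 38 = 422 mm.


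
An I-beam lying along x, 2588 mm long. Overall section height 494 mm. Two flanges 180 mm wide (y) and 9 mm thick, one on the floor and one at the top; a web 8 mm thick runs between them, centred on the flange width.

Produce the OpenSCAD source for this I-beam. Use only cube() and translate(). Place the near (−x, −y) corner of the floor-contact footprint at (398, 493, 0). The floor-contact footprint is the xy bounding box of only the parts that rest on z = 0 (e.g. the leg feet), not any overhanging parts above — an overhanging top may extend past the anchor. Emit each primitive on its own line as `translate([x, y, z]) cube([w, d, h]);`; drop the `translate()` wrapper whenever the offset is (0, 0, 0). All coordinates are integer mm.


translate([398, 493, 0]) cube([2588, 180, 9]);
translate([398, 579, 9]) cube([2588, 8, 476]);
translate([398, 493, 485]) cube([2588, 180, 9]);


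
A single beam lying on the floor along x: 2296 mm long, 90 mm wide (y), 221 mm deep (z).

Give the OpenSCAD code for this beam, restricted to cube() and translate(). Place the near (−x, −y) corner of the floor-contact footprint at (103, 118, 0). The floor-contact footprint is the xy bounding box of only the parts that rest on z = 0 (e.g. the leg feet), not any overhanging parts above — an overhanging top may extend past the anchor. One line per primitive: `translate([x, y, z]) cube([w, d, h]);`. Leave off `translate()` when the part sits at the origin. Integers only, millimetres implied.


translate([103, 118, 0]) cube([2296, 90, 221]);


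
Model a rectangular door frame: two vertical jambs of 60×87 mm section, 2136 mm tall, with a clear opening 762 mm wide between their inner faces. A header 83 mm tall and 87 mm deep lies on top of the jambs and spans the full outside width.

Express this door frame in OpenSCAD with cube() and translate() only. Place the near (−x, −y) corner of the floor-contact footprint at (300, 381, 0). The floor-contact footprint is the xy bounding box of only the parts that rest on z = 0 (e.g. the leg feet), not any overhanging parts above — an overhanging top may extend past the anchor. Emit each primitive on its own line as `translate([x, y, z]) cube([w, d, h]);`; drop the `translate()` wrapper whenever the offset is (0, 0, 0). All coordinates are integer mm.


translate([300, 381, 0]) cube([60, 87, 2136]);
translate([1122, 381, 0]) cube([60, 87, 2136]);
translate([300, 381, 2136]) cube([882, 87, 83]);


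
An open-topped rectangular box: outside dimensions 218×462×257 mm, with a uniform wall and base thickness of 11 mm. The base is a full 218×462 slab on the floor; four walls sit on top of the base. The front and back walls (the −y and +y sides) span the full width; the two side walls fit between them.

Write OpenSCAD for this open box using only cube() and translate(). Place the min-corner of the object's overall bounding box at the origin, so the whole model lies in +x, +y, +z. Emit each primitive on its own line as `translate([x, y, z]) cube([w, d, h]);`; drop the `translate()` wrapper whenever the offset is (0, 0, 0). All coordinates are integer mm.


cube([218, 462, 11]);
translate([0, 0, 11]) cube([218, 11, 246]);
translate([0, 451, 11]) cube([218, 11, 246]);
translate([0, 11, 11]) cube([11, 440, 246]);
translate([207, 11, 11]) cube([11, 440, 246]);


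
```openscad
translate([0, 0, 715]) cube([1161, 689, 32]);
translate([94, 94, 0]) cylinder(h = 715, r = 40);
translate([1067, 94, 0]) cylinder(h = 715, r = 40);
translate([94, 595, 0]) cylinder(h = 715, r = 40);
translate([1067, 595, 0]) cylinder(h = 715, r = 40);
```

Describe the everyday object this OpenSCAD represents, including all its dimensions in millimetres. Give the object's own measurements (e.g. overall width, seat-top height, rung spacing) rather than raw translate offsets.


A rectangular dining table. The top is 1161×689×32 mm with its upper surface at z = 747 mm. It stands on four round legs of 80 mm diameter, each leg's bounding box inset 54 mm from the nearest pair of top edges, running from the floor to the underside of the top.


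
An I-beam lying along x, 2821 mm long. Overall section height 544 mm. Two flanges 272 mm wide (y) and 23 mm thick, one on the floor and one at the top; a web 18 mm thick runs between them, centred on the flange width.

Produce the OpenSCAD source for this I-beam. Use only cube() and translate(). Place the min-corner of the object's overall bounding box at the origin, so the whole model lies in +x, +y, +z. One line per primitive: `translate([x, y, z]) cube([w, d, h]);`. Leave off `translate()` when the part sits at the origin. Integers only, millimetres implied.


cube([2821, 272, 23]);
translate([0, 127, 23]) cube([2821, 18, 498]);
translate([0, 0, 521]) cube([2821, 272, 23]);


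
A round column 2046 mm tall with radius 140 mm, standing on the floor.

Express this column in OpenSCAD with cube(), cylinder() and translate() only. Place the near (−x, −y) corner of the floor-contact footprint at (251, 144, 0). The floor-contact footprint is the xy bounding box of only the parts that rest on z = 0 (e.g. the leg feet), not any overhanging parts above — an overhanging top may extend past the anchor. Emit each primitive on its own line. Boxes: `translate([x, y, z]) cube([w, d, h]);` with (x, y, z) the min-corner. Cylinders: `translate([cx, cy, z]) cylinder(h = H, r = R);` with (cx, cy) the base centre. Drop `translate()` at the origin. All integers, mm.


translate([391, 284, 0]) cylinder(h = 2046, r = 140);


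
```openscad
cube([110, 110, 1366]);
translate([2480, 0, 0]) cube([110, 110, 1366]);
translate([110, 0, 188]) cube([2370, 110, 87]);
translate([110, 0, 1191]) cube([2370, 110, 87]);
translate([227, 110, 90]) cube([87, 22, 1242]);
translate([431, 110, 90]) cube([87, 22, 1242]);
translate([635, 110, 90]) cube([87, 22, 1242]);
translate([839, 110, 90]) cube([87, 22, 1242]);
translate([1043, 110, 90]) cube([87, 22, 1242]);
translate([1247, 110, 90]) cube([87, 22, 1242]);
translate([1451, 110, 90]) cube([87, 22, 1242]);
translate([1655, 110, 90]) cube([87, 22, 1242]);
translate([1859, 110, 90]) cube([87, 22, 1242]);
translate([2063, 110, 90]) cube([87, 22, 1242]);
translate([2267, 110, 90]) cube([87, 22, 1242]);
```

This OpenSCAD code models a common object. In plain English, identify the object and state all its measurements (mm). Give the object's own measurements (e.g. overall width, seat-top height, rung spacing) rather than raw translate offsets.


A fence section. Two 110×110 mm posts, 1366 mm tall, stand on the floor with a clear span of 2370 mm between their inner faces. Two horizontal rails of 110×87 mm section span the gap between the posts with their undersides at z = 188 mm and z = 1191 mm, flush with the posts' −y face. 11 pickets, each 87 mm wide, 22 mm thick and 1242 mm tall, are fixed to the +y face of the rails with their bottoms at z = 90 mm, spaced across the span with a 117 mm gap after the −x post and between neighbouring pickets, with 126 mm left before the +x post.


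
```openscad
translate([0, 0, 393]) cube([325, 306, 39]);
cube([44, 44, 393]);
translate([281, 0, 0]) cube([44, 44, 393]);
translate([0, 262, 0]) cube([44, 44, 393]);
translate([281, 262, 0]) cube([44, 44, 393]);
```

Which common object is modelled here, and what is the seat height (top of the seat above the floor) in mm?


A stool. The seat height is 432 mm.

A 325×306×39 slab at z = 393 on four corner posts — a stool. The seat top is 393 + 39 = 432 mm.


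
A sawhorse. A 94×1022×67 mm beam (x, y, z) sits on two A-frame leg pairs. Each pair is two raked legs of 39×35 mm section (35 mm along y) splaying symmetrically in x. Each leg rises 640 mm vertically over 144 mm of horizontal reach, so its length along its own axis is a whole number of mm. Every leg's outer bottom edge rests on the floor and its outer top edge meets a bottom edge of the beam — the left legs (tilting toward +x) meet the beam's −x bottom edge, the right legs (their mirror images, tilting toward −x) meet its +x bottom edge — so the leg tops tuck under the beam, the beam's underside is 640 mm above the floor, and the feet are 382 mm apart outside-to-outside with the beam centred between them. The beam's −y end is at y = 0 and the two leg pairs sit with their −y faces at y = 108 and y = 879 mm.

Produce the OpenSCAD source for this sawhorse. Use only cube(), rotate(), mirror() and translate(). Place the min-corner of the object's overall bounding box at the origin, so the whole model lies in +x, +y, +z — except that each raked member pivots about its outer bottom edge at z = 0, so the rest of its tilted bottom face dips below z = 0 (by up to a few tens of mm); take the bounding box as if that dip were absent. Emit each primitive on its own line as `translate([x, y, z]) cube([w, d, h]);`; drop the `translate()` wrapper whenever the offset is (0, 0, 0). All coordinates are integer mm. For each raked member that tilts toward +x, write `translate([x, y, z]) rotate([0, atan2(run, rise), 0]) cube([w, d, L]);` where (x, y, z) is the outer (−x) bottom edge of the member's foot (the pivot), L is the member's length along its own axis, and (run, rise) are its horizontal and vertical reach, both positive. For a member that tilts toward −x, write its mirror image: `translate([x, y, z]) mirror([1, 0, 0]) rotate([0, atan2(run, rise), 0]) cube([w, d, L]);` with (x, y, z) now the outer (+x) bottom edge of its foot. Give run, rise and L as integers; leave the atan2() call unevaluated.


translate([144, 0, 640]) cube([94, 1022, 67]);
translate([0, 108, 0]) rotate([0, atan2(144, 640), 0]) cube([39, 35, 656]);
translate([382, 108, 0]) mirror([1, 0, 0]) rotate([0, atan2(144, 640), 0]) cube([39, 35, 656]);
translate([0, 879, 0]) rotate([0, atan2(144, 640), 0]) cube([39, 35, 656]);
translate([382, 879, 0]) mirror([1, 0, 0]) rotate([0, atan2(144, 640), 0]) cube([39, 35, 656]);


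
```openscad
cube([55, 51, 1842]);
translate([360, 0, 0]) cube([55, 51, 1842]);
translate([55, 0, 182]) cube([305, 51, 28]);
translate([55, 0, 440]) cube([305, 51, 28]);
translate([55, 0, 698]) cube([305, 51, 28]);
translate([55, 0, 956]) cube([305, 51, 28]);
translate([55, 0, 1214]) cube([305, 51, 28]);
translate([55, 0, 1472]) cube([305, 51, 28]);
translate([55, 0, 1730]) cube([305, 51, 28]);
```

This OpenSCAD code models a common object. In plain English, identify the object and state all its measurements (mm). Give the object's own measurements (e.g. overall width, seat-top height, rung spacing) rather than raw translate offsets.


A straight ladder. Two 55×51 mm vertical rails, 1842 mm tall, stand 415 mm apart (outside-to-outside) with their front faces coplanar on the −y side. 7 rungs, each 51 mm deep and 28 mm tall, span between the inner faces of the rails, front faces flush with the rails. The lowest rung's underside is at z = 182 mm and rungs are spaced 258 mm apart (underside to underside).


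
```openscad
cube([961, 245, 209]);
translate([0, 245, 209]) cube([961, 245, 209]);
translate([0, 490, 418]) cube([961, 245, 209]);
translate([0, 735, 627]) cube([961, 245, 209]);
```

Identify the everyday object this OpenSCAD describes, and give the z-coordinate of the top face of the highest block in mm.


A staircase. The total rise is 836 mm.

4 identical blocks, each offset up and back from the previous — a staircase. Each step is 209 mm tall and there are 4 of them, so the total rise is 4 × 209 = 836 mm.


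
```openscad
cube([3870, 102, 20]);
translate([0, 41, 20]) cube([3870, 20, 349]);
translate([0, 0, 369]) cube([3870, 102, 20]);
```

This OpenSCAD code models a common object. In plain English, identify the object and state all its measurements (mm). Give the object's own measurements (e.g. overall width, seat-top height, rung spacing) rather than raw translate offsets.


An I-beam lying along x, 3870 mm long. Overall section height 389 mm. Two flanges 102 mm wide (y) and 20 mm thick, one on the floor and one at the top; a web 20 mm thick runs between them, centred on the flange width.


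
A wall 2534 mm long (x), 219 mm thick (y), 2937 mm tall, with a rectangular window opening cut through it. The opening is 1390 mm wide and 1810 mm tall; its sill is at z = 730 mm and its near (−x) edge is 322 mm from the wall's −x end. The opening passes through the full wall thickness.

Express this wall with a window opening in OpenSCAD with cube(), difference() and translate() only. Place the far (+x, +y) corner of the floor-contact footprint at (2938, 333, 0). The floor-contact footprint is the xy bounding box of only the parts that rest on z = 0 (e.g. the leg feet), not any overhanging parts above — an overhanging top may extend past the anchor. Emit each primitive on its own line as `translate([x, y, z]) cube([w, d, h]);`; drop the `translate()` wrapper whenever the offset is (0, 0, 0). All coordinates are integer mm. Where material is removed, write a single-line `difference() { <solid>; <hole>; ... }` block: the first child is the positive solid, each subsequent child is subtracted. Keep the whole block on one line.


difference() { translate([404, 114, 0]) cube([2534, 219, 2937]); translate([726, 114, 730]) cube([1390, 219, 1810]); }


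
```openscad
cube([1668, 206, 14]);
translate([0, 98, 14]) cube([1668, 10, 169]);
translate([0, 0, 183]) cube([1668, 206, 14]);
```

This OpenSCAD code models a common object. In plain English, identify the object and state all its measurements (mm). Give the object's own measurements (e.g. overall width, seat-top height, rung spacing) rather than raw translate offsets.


An I-beam lying along x, 1668 mm long. Overall section height 197 mm. Two flanges 206 mm wide (y) and 14 mm thick, one on the floor and one at the top; a web 10 mm thick runs between them, centred on the flange width.


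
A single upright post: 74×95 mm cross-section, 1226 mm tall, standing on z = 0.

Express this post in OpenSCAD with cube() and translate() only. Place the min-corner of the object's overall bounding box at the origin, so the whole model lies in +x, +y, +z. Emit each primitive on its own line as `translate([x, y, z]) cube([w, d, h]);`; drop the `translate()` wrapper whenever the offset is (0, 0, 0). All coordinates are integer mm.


cube([74, 95, 1226]);


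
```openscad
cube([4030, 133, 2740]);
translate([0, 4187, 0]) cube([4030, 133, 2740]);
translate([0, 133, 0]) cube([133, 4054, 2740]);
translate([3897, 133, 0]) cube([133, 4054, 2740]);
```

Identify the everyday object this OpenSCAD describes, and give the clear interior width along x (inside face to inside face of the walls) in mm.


A house (or room) frame. The interior width is 3764 mm.

Four 2740 mm walls enclosing a rectangle with no floor or roof — a room or house frame. Outside width is 4030 mm and wall thickness is 133 mm, so the interior width is 4030 − 2 × 133 = 3764 mm.


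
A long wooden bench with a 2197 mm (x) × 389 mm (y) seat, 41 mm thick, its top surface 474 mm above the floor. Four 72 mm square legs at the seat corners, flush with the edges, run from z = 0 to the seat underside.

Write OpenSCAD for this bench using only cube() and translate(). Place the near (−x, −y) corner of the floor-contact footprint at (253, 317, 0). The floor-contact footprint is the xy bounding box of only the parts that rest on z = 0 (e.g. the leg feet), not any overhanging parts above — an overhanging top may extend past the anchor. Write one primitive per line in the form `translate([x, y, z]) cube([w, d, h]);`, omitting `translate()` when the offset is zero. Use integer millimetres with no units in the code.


translate([253, 317, 433]) cube([2197, 389, 41]);
translate([253, 317, 0]) cube([72, 72, 433]);
translate([253, 634, 0]) cube([72, 72, 433]);
translate([2378, 317, 0]) cube([72, 72, 433]);
translate([2378, 634, 0]) cube([72, 72, 433]);


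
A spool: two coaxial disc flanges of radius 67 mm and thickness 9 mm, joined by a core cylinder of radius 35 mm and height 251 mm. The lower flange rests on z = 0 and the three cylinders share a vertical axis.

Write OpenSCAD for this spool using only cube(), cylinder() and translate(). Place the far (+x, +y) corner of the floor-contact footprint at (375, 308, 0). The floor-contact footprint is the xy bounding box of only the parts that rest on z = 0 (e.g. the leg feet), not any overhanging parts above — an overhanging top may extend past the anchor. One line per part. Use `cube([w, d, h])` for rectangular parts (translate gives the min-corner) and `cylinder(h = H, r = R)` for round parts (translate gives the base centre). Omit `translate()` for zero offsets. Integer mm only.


translate([308, 241, 0]) cylinder(h = 9, r = 67);
translate([308, 241, 9]) cylinder(h = 251, r = 35);
translate([308, 241, 260]) cylinder(h = 9, r = 67);


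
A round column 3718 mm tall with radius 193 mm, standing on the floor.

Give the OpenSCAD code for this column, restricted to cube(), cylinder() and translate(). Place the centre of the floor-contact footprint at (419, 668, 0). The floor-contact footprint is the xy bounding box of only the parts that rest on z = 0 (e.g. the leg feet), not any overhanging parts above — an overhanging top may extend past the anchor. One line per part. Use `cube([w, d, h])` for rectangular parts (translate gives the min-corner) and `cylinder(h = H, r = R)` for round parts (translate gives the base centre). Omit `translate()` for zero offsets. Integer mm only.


translate([419, 668, 0]) cylinder(h = 3718, r = 193);


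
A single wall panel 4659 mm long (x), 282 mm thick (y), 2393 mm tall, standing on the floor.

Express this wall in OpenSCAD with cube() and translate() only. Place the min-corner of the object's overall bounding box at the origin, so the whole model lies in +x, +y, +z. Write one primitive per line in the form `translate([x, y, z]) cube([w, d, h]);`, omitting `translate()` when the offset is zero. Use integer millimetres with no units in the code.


cube([4659, 282, 2393]);


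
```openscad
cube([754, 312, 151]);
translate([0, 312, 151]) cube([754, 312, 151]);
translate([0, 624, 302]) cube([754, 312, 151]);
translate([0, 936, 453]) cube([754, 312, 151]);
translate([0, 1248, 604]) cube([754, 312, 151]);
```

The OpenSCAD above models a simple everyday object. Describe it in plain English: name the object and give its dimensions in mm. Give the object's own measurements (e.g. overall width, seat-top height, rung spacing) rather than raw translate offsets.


A straight staircase of 5 solid steps. Each step is 754 mm wide (x), 312 mm deep (y, the going) and 151 mm tall (the rise). The first step rests on the floor; each subsequent step sits one going further in +y and one rise higher in +z, directly behind and above the previous step with no overlap.


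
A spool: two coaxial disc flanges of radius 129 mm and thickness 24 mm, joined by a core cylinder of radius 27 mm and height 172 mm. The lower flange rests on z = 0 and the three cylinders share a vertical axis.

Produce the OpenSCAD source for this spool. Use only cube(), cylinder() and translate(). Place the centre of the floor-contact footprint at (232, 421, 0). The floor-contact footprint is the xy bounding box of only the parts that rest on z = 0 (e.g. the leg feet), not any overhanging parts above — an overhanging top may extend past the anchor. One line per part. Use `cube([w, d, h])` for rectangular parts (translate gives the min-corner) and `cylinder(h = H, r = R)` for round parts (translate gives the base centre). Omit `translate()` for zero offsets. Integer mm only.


translate([232, 421, 0]) cylinder(h = 24, r = 129);
translate([232, 421, 24]) cylinder(h = 172, r = 27);
translate([232, 421, 196]) cylinder(h = 24, r = 129);


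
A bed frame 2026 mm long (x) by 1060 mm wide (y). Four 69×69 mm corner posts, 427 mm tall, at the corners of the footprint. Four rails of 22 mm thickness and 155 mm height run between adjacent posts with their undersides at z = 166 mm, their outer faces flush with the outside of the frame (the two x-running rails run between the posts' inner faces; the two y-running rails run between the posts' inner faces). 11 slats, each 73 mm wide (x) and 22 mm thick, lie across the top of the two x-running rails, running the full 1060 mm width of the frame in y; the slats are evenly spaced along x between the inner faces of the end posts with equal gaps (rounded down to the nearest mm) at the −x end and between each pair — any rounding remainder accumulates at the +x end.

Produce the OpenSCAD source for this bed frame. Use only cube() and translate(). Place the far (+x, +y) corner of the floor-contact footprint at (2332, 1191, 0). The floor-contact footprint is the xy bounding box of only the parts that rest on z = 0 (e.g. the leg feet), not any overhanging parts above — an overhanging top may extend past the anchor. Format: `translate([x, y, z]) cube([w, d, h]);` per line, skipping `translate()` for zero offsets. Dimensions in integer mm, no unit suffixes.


// slat z = rail_z + rail_h = 166 + 155 = 321
// slat gap = ⌊(1888 − 11·73) / 12⌋ = 90
translate([306, 131, 0]) cube([69, 69, 427]);
translate([306, 1122, 0]) cube([69, 69, 427]);
translate([2263, 131, 0]) cube([69, 69, 427]);
translate([2263, 1122, 0]) cube([69, 69, 427]);
translate([375, 131, 166]) cube([1888, 22, 155]);
translate([375, 1169, 166]) cube([1888, 22, 155]);
translate([306, 200, 166]) cube([22, 922, 155]);
translate([2310, 200, 166]) cube([22, 922, 155]);
translate([465, 131, 321]) cube([73, 1060, 22]);
translate([628, 131, 321]) cube([73, 1060, 22]);
translate([791, 131, 321]) cube([73, 1060, 22]);
translate([954, 131, 321]) cube([73, 1060, 22]);
translate([1117, 131, 321]) cube([73, 1060, 22]);
translate([1280, 131, 321]) cube([73, 1060, 22]);
translate([1443, 131, 321]) cube([73, 1060, 22]);
translate([1606, 131, 321]) cube([73, 1060, 22]);
translate([1769, 131, 321]) cube([73, 1060, 22]);
translate([1932, 131, 321]) cube([73, 1060, 22]);
translate([2095, 131, 321]) cube([73, 1060, 22]);


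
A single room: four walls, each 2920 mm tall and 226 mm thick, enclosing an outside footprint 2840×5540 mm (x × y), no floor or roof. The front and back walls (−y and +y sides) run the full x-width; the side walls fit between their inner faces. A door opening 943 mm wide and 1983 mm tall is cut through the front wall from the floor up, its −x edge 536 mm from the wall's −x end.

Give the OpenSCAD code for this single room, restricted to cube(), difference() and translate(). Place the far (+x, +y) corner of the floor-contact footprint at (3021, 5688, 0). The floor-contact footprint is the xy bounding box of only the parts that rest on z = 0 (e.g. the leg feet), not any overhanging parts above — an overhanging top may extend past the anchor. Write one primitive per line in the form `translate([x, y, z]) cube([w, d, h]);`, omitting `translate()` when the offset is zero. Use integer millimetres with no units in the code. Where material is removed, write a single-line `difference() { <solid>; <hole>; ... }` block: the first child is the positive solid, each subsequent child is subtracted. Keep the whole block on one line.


difference() { translate([181, 148, 0]) cube([2840, 226, 2920]); translate([717, 148, 0]) cube([943, 226, 1983]); }
translate([181, 5462, 0]) cube([2840, 226, 2920]);
translate([181, 374, 0]) cube([226, 5088, 2920]);
translate([2795, 374, 0]) cube([226, 5088, 2920]);


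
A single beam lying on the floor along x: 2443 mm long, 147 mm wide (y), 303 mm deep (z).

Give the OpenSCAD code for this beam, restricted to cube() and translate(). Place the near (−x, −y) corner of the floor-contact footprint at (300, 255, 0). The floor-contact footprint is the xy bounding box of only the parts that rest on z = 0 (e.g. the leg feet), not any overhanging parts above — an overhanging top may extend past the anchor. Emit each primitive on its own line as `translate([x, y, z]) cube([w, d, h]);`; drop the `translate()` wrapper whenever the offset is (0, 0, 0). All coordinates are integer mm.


translate([300, 255, 0]) cube([2443, 147, 303]);


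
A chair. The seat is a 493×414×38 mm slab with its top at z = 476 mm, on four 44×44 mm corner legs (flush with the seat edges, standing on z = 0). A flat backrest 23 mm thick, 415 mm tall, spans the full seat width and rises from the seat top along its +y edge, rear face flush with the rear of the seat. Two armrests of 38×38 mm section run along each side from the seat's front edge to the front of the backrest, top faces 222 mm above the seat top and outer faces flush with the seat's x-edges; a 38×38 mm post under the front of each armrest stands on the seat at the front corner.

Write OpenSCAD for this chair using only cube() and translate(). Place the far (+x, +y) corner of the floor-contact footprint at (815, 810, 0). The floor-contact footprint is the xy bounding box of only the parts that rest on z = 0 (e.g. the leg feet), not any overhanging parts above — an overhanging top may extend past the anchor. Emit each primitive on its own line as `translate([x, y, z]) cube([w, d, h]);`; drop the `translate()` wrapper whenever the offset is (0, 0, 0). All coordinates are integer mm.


translate([322, 396, 438]) cube([493, 414, 38]);
translate([322, 396, 0]) cube([44, 44, 438]);
translate([771, 396, 0]) cube([44, 44, 438]);
translate([322, 766, 0]) cube([44, 44, 438]);
translate([771, 766, 0]) cube([44, 44, 438]);
translate([322, 787, 476]) cube([493, 23, 415]);
translate([322, 396, 660]) cube([38, 391, 38]);
translate([777, 396, 660]) cube([38, 391, 38]);
translate([322, 396, 476]) cube([38, 38, 184]);
translate([777, 396, 476]) cube([38, 38, 184]);


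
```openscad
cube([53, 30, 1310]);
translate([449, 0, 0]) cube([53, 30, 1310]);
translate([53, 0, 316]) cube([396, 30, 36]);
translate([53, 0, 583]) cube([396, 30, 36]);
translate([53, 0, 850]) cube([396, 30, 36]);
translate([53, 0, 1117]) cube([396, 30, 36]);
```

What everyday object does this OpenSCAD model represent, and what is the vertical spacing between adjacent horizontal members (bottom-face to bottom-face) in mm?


A ladder. The rung spacing is 267 mm.

Two tall 53×30 posts with 4 short bars between them — a ladder. Adjacent rungs sit at z = 316 and z = 583, so the spacing is 583 − 316 = 267 mm.


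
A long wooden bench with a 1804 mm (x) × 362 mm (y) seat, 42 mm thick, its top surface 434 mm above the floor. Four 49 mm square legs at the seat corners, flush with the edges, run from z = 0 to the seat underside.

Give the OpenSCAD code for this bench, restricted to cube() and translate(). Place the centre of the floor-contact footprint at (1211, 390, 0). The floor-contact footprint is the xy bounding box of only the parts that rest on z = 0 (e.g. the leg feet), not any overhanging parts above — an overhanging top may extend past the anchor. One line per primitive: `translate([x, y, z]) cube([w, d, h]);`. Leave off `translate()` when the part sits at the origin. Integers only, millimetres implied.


translate([309, 209, 392]) cube([1804, 362, 42]);
translate([309, 209, 0]) cube([49, 49, 392]);
translate([309, 522, 0]) cube([49, 49, 392]);
translate([2064, 209, 0]) cube([49, 49, 392]);
translate([2064, 522, 0]) cube([49, 49, 392]);


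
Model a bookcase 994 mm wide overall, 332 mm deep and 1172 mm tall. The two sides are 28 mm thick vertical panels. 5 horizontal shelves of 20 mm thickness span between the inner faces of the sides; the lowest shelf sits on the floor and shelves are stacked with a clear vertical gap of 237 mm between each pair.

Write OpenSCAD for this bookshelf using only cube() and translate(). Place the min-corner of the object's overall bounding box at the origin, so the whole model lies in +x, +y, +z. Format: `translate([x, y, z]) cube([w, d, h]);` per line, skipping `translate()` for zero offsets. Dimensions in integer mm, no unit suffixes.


cube([28, 332, 1172]);
translate([966, 0, 0]) cube([28, 332, 1172]);
translate([28, 0, 0]) cube([938, 332, 20]);
translate([28, 0, 257]) cube([938, 332, 20]);
translate([28, 0, 514]) cube([938, 332, 20]);
translate([28, 0, 771]) cube([938, 332, 20]);
translate([28, 0, 1028]) cube([938, 332, 20]);
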